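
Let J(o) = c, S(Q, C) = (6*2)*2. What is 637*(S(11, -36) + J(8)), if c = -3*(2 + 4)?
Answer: 3822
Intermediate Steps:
c = -18 (c = -3*6 = -18)
S(Q, C) = 24 (S(Q, C) = 12*2 = 24)
J(o) = -18
637*(S(11, -36) + J(8)) = 637*(24 - 18) = 637*6 = 3822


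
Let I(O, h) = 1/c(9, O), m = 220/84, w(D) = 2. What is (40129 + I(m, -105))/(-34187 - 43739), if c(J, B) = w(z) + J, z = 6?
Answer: -220710/428593 ≈ -0.51496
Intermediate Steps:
m = 55/21 (m = 220*(1/84) = 55/21 ≈ 2.6190)
c(J, B) = 2 + J
I(O, h) = 1/11 (I(O, h) = 1/(2 + 9) = 1/11)
(40129 + I(m, -105))/(-34187 - 43739) = (40129 + 1/11)/(-34187 - 43739) = (441420/11)/(-77926) = (441420/11)*(-1/77926) = -220710/428593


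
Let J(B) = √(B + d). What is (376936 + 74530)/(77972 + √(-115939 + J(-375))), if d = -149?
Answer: 451466/(77972 + √(-115939 + 2*I*√131)) ≈ 5.79 - 0.025284*I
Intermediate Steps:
J(B) = √(-149 + B) (J(B) = √(B - 149) = √(-149 + B))
(376936 + 74530)/(77972 + √(-115939 + J(-375))) = (376936 + 74530)/(77972 + √(-115939 + √(-149 - 375))) = 451466/(77972 + √(-115939 + √(-524))) = 451466/(77972 + √(-115939 + 2*I*√131))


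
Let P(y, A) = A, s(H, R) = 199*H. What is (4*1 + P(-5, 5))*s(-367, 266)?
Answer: -657297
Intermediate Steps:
(4*1 + P(-5, 5))*s(-367, 266) = (4*1 + 5)*(199*(-367)) = (4 + 5)*(-73033) = 9*(-73033) = -657297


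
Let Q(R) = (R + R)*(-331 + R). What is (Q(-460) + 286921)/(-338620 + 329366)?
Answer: -1014641/9254 ≈ -109.64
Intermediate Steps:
Q(R) = 2*R*(-331 + R) (Q(R) = (2*R)*(-331 + R) = 2*R*(-331 + R))
(Q(-460) + 286921)/(-338620 + 329366) = (2*(-460)*(-331 - 460) + 286921)/(-338620 + 329366) = (2*(-460)*(-791) + 286921)/(-9254) = (727720 + 286921)*(-1/9254) = 1014641*(-1/9254) = -1014641/9254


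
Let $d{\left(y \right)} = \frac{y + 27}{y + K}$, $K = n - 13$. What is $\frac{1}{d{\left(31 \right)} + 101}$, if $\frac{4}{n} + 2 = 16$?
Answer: $\frac{64}{6667} \approx 0.0095995$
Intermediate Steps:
$n = \frac{2}{7}$ ($n = \frac{4}{-2 + 16} = \frac{4}{14} = 4 \cdot \frac{1}{14} = \frac{2}{7} \approx 0.28571$)
$K = - \frac{89}{7}$ ($K = \frac{2}{7} - 13 = - \frac{89}{7} \approx -12.714$)
$d{\left(y \right)} = \frac{27 + y}{- \frac{89}{7} + y}$ ($d{\left(y \right)} = \frac{y + 27}{y - \frac{89}{7}} = \frac{27 + y}{- \frac{89}{7} + y}$)
$\frac{1}{d{\left(31 \right)} + 101} = \frac{1}{\frac{7 \left(27 + 31\right)}{-89 + 7 \cdot 31} + 101} = \frac{1}{7 \frac{1}{-89 + 217} \cdot 58 + 101} = \frac{1}{7 \cdot \frac{1}{128} \cdot 58 + 101} = \frac{1}{\frac{203}{64} + 101} = \frac{1}{\frac{6667}{64}} = \frac{64}{6667}$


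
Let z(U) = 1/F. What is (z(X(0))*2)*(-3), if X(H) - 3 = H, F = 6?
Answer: -1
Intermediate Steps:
X(H) = 3 + H
z(U) = 1/6
(z(X(0))*2)*(-3) = ((1/6)*2)*(-3) = (1/3)*(-3) = -1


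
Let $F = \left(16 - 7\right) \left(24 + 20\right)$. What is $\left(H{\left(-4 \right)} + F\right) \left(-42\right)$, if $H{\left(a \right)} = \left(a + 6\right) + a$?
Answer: $-16548$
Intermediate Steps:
$H{\left(a \right)} = 6 + 2 a$ ($H{\left(a \right)} = \left(6 + a\right) + a = 6 + 2 a$)
$F = 396$ ($F = 9 \cdot 44 = 396$)
$\left(H{\left(-4 \right)} + F\right) \left(-42\right) = \left(\left(6 + 2 \left(-4\right)\right) + 396\right) \left(-42\right) = \left(\left(6 - 8\right) + 396\right) \left(-42\right) = \left(-2 + 396\right) \left(-42\right) = 394 \left(-42\right) = -16548$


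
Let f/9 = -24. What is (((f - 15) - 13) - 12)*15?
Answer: -3840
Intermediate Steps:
f = -216 (f = 9*(-24) = -216)
(((f - 15) - 13) - 12)*15 = (((-216 - 15) - 13) - 12)*15 = ((-231 - 13) - 12)*15 = (-244 - 12)*15 = -256*15 = -3840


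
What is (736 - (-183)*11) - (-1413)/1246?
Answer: 3426667/1246 ≈ 2750.1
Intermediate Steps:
(736 - (-183)*11) - (-1413)/1246 = (736 - 1*(-2013)) - (-1413)/1246 = (736 + 2013) - 1*(-1413/1246) = 2749 + 1413/1246 = 3426667/1246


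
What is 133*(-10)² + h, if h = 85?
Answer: 13385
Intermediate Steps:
133*(-10)² + h = 133*(-10)² + 85 = 133*100 + 85 = 13300 + 85 = 13385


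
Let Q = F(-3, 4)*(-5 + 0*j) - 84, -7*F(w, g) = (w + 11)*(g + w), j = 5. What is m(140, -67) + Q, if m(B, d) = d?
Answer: -1017/7 ≈ -145.29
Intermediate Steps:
F(w, g) = -(11 + w)*(g + w)/7 (F(w, g) = -(w + 11)*(g + w)/7 = -(11 + w)*(g + w)/7)
Q = -548/7 (Q = (-11/7*4 - 11/7*(-3) - ⅐*(-3)² - ⅐*4*(-3))*(-5 + 0*5) - 84 = (-44/7 + 33/7 - ⅐*9 + 12/7)*(-5 + 0) - 84 = (-44/7 + 33/7 - 9/7 + 12/7)*(-5) - 84 = -8/7*(-5) - 84 = 40/7 - 84 = -548/7 ≈ -78.286)
m(140, -67) + Q = -67 - 548/7 = -1017/7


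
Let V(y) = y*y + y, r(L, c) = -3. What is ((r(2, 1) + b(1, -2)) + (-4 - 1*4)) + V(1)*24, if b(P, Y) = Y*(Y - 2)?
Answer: 45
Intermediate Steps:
b(P, Y) = Y*(-2 + Y)
V(y) = y + y² (V(y) = y² + y = y + y²)
((r(2, 1) + b(1, -2)) + (-4 - 1*4)) + V(1)*24 = ((-3 - 2*(-2 - 2)) + (-4 - 1*4)) + (1*(1 + 1))*24 = ((-3 - 2*(-4)) + (-4 - 4)) + (1*2)*24 = ((-3 + 8) - 8) + 2*24 = (5 - 8) + 48 = -3 + 48 = 45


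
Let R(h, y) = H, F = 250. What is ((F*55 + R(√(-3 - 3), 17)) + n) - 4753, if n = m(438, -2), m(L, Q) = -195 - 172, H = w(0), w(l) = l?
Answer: 8630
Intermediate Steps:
H = 0
R(h, y) = 0
m(L, Q) = -367
n = -367
((F*55 + R(√(-3 - 3), 17)) + n) - 4753 = ((250*55 + 0) - 367) - 4753 = ((13750 + 0) - 367) - 4753 = (13750 - 367) - 4753 = 13383 - 4753 = 8630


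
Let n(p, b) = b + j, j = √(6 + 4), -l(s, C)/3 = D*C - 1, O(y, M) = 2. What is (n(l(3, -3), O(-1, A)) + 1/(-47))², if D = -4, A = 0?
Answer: 30739/2209 + 186*√10/47 ≈ 26.430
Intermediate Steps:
l(s, C) = 3 + 12*C (l(s, C) = -3*(-4*C - 1) = -3*(-1 - 4*C) = 3 + 12*C)
j = √10 ≈ 3.1623
n(p, b) = b + √10
(n(l(3, -3), O(-1, A)) + 1/(-47))² = ((2 + √10) + 1/(-47))² = ((2 + √10) - 1/47)² = (93/47 + √10)²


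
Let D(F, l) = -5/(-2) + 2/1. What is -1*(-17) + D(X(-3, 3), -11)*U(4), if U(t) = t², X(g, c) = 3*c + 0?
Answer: 89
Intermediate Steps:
X(g, c) = 3*c
D(F, l) = 9/2 (D(F, l) = -5*(-½) + 2*1 = 5/2 + 2 = 9/2)
-1*(-17) + D(X(-3, 3), -11)*U(4) = -1*(-17) + (9/2)*4² = 17 + (9/2)*16 = 17 + 72 = 89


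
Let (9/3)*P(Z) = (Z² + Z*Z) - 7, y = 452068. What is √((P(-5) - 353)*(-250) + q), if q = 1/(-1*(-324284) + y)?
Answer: √354378464560058/64696 ≈ 290.98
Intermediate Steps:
P(Z) = -7/3 + 2*Z²/3 (P(Z) = ((Z² + Z*Z) - 7)/3 = ((Z² + Z²) - 7)/3 = (2*Z² - 7)/3 = (-7 + 2*Z²)/3 = -7/3 + 2*Z²/3)
q = 1/776352 (q = 1/(-1*(-324284) + 452068) = 1/(324284 + 452068) = 1/776352 ≈ 1.2881e-6)
√((P(-5) - 353)*(-250) + q) = √(((-7/3 + (⅔)*(-5)²) - 353)*(-250) + 1/776352) = √(((-7/3 + (⅔)*25) - 353)*(-250) + 1/776352) = √(((-7/3 + 50/3) - 353)*(-250) + 1/776352) = √((43/3 - 353)*(-250) + 1/776352) = √(-1016/3*(-250) + 1/776352) = √(254000/3 + 1/776352) = √(21910378667/258784) = √354378464560058/64696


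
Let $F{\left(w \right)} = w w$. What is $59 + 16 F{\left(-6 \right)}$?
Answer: $635$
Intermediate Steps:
$F{\left(w \right)} = w^{2}$
$59 + 16 F{\left(-6 \right)} = 59 + 16 \left(-6\right)^{2} = 59 + 16 \cdot 36 = 59 + 576 = 635$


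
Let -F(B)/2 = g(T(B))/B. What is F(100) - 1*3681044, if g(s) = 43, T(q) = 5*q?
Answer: -184052243/50 ≈ -3.6810e+6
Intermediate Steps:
F(B) = -86/B
F(100) - 1*3681044 = -86/100 - 1*3681044 = -86*1/100 - 3681044 = -43/50 - 3681044 = -184052243/50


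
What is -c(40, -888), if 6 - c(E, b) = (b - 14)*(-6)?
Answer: 5406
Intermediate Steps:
c(E, b) = -78 + 6*b (c(E, b) = 6 - (b - 14)*(-6) = 6 - (-14 + b)*(-6) = 6 - (84 - 6*b) = 6 + (-84 + 6*b) = -78 + 6*b)
-c(40, -888) = -(-78 + 6*(-888)) = -(-78 - 5328) = -1*(-5406) = 5406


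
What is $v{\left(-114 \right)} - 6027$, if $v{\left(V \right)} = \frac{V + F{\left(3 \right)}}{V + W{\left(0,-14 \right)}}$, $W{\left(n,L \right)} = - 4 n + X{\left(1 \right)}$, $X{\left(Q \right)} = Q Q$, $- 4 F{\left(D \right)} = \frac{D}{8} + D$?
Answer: $- \frac{21789957}{3616} \approx -6026.0$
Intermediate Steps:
$F{\left(D \right)} = - \frac{9 D}{32}$ ($F{\left(D \right)} = - \frac{\frac{D}{8} + D}{4} = - \frac{\frac{9}{8} D}{4} = - \frac{9 D}{32}$)
$X{\left(Q \right)} = Q^{2}$
$W{\left(n,L \right)} = 1 - 4 n$ ($W{\left(n,L \right)} = - 4 n + 1^{2} = - 4 n + 1 = 1 - 4 n$)
$v{\left(V \right)} = \frac{- \frac{27}{32} + V}{1 + V}$ ($v{\left(V \right)} = \frac{V - \frac{27}{32}}{V + \left(1 - 0\right)} = \frac{V - \frac{27}{32}}{V + \left(1 + 0\right)} = \frac{- \frac{27}{32} + V}{V + 1} = \frac{- \frac{27}{32} + V}{1 + V}$)
$v{\left(-114 \right)} - 6027 = \frac{- \frac{27}{32} - 114}{1 - 114} - 6027 = \frac{1}{-113} \left(- \frac{3675}{32}\right) - 6027 = \left(- \frac{1}{113}\right) \left(- \frac{3675}{32}\right) - 6027 = \frac{3675}{3616} - 6027 = - \frac{21789957}{3616}$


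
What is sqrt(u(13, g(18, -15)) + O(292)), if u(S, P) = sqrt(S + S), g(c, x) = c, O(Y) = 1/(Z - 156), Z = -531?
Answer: sqrt(-687 + 471969*sqrt(26))/687 ≈ 2.2578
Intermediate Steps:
O(Y) = -1/687 (O(Y) = 1/(-531 - 156) = 1/(-687) = -1/687)
u(S, P) = sqrt(2)*sqrt(S) (u(S, P) = sqrt(2*S) = sqrt(2)*sqrt(S))
sqrt(u(13, g(18, -15)) + O(292)) = sqrt(sqrt(2)*sqrt(13) - 1/687) = sqrt(sqrt(26) - 1/687) = sqrt(-1/687 + sqrt(26))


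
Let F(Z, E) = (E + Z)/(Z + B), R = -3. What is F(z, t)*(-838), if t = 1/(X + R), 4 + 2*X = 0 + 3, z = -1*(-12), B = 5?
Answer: -68716/119 ≈ -577.45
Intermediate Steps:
z = 12
X = -1/2 (X = -2 + (0 + 3)/2 = -2 + (1/2)*3 = -2 + 3/2 = -1/2 ≈ -0.50000)
t = -2/7 (t = 1/(-1/2 - 3) = 1/(-7/2) = -2/7 ≈ -0.28571)
F(Z, E) = (E + Z)/(5 + Z) (F(Z, E) = (E + Z)/(Z + 5) = (E + Z)/(5 + Z))
F(z, t)*(-838) = ((-2/7 + 12)/(5 + 12))*(-838) = ((82/7)/17)*(-838) = ((1/17)*(82/7))*(-838) = (82/119)*(-838) = -68716/119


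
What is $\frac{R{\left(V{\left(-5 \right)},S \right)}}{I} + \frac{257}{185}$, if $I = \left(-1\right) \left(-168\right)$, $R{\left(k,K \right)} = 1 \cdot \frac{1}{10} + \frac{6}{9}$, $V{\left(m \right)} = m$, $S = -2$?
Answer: $\frac{259907}{186480} \approx 1.3938$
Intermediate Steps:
$R{\left(k,K \right)} = \frac{23}{30}$ ($R{\left(k,K \right)} = 1 \cdot \frac{1}{10} + 6 \cdot \frac{1}{9} = \frac{1}{10} + \frac{2}{3} = \frac{23}{30}$)
$I = 168$
$\frac{R{\left(V{\left(-5 \right)},S \right)}}{I} + \frac{257}{185} = \frac{23}{30 \cdot 168} + \frac{257}{185} = \frac{23}{30} \cdot \frac{1}{168} + 257 \cdot \frac{1}{185} = \frac{23}{5040} + \frac{257}{185} = \frac{259907}{186480}$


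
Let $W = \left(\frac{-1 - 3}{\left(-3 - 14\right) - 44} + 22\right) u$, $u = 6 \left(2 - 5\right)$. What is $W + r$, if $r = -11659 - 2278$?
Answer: $- \frac{874385}{61} \approx -14334.0$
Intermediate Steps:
$u = -18$ ($u = 6 \left(-3\right) = -18$)
$r = -13937$ ($r = -11659 - 2278 = -13937$)
$W = - \frac{24228}{61}$ ($W = \left(\frac{-1 - 3}{\left(-3 - 14\right) - 44} + 22\right) \left(-18\right) = \left(- \frac{4}{-17 - 44} + 22\right) \left(-18\right) = \left(- \frac{4}{-61} + 22\right) \left(-18\right) = \left(\left(-4\right) \left(- \frac{1}{61}\right) + 22\right) \left(-18\right) = \left(\frac{4}{61} + 22\right) \left(-18\right) = \frac{1346}{61} \left(-18\right) = - \frac{24228}{61} \approx -397.18$)
$W + r = - \frac{24228}{61} - 13937 = - \frac{874385}{61}$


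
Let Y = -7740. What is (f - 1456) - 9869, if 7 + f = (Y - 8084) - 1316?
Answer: -28472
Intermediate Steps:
f = -17147 (f = -7 + ((-7740 - 8084) - 1316) = -7 + (-15824 - 1316) = -7 - 17140 = -17147)
(f - 1456) - 9869 = (-17147 - 1456) - 9869 = -18603 - 9869 = -28472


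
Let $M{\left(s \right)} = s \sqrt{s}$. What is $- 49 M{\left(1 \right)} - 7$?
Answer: $-56$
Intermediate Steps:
$M{\left(s \right)} = s^{\frac{3}{2}}$
$- 49 M{\left(1 \right)} - 7 = - 49 \cdot 1^{\frac{3}{2}} - 7 = \left(-49\right) 1 - 7 = -49 - 7 = -56$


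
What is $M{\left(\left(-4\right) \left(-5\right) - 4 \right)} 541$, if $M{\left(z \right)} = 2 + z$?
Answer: $9738$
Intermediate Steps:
$M{\left(\left(-4\right) \left(-5\right) - 4 \right)} 541 = \left(2 - -16\right) 541 = \left(2 + \left(20 - 4\right)\right) 541 = \left(2 + 16\right) 541 = 18 \cdot 541 = 9738$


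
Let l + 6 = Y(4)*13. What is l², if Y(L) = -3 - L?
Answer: 9409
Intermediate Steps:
l = -97 (l = -6 + (-3 - 1*4)*13 = -6 + (-3 - 4)*13 = -6 - 7*13 = -6 - 91 = -97)
l² = (-97)² = 9409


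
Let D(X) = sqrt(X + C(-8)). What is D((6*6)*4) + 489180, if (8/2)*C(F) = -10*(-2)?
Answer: 489180 + sqrt(149) ≈ 4.8919e+5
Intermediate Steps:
C(F) = 5 (C(F) = (-10*(-2))/4 = (1/4)*20 = 5)
D(X) = sqrt(5 + X) (D(X) = sqrt(X + 5) = sqrt(5 + X))
D((6*6)*4) + 489180 = sqrt(5 + (6*6)*4) + 489180 = sqrt(5 + 36*4) + 489180 = sqrt(5 + 144) + 489180 = sqrt(149) + 489180 = 489180 + sqrt(149)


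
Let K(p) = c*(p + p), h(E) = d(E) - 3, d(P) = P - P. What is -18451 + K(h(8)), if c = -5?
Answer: -18421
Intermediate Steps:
d(P) = 0
h(E) = -3 (h(E) = 0 - 3 = -3)
K(p) = -10*p (K(p) = -5*(p + p) = -10*p)
-18451 + K(h(8)) = -18451 - 10*(-3) = -18451 + 30 = -18421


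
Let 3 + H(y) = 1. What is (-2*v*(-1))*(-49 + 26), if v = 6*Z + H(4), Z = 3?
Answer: -736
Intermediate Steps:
H(y) = -2 (H(y) = -3 + 1 = -2)
v = 16 (v = 6*3 - 2 = 18 - 2 = 16)
(-2*v*(-1))*(-49 + 26) = (-2*16*(-1))*(-49 + 26) = -32*(-1)*(-23) = 32*(-23) = -736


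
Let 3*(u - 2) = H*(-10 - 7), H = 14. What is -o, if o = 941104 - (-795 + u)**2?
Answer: -1621247/9 ≈ -1.8014e+5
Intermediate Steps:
u = -232/3 (u = 2 + (14*(-10 - 7))/3 = 2 + (14*(-17))/3 = 2 + (1/3)*(-238) = 2 - 238/3 = -232/3 ≈ -77.333)
o = 1621247/9 (o = 941104 - (-795 - 232/3)**2 = 941104 - (-2617/3)**2 = 941104 - 1*6848689/9 = 941104 - 6848689/9 = 1621247/9 ≈ 1.8014e+5)
-o = -1*1621247/9 = -1621247/9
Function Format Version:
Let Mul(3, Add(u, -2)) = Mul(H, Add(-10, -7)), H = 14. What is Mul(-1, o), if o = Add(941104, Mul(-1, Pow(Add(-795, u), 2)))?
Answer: Rational(-1621247, 9) ≈ -1.8014e+5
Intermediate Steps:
u = Rational(-232, 3) (u = Add(2, Mul(Rational(1, 3), Mul(14, Add(-10, -7)))) = Add(2, Mul(Rational(1, 3), Mul(14, -17))) = Add(2, Mul(Rational(1, 3), -238)) = Add(2, Rational(-238, 3)) = Rational(-232, 3) ≈ -77.333)
o = Rational(1621247, 9) (o = Add(941104, Mul(-1, Pow(Add(-795, Rational(-232, 3)), 2))) = Add(941104, Mul(-1, Pow(Rational(-2617, 3), 2))) = Add(941104, Mul(-1, Rational(6848689, 9))) = Add(941104, Rational(-6848689, 9)) = Rational(1621247, 9) ≈ 1.8014e+5)
Mul(-1, o) = Mul(-1, Rational(1621247, 9)) = Rational(-1621247, 9)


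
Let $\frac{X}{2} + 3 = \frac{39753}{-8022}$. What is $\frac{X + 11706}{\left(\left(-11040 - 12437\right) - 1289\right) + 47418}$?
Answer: $\frac{2232807}{4326532} \approx 0.51607$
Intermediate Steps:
$X = - \frac{3039}{191}$ ($X = -6 + 2 \frac{39753}{-8022} = -6 + 2 \cdot 39753 \left(- \frac{1}{8022}\right) = -6 + 2 \left(- \frac{1893}{382}\right) = -6 - \frac{1893}{191} = - \frac{3039}{191} \approx -15.911$)
$\frac{X + 11706}{\left(\left(-11040 - 12437\right) - 1289\right) + 47418} = \frac{- \frac{3039}{191} + 11706}{\left(\left(-11040 - 12437\right) - 1289\right) + 47418} = \frac{2232807}{191 \left(\left(-23477 - 1289\right) + 47418\right)} = \frac{2232807}{191 \left(-24766 + 47418\right)} = \frac{2232807}{191 \cdot 22652} = \frac{2232807}{191} \cdot \frac{1}{22652} = \frac{2232807}{4326532}$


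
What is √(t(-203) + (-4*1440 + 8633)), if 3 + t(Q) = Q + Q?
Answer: 4*√154 ≈ 49.639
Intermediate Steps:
t(Q) = -3 + 2*Q (t(Q) = -3 + (Q + Q) = -3 + 2*Q)
√(t(-203) + (-4*1440 + 8633)) = √((-3 + 2*(-203)) + (-4*1440 + 8633)) = √((-3 - 406) + (-5760 + 8633)) = √(-409 + 2873) = √2464 = 4*√154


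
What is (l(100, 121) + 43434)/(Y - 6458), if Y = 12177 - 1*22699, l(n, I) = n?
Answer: -21767/8490 ≈ -2.5638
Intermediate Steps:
Y = -10522 (Y = 12177 - 22699 = -10522)
(l(100, 121) + 43434)/(Y - 6458) = (100 + 43434)/(-10522 - 6458) = 43534/(-16980) = 43534*(-1/16980) = -21767/8490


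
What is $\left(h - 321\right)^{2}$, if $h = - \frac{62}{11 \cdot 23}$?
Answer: $\frac{6605625625}{64009} \approx 1.032 \cdot 10^{5}$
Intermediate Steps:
$h = - \frac{62}{253} \approx -0.24506$
$\left(h - 321\right)^{2} = \left(- \frac{62}{253} - 321\right)^{2} = \left(- \frac{81275}{253}\right)^{2} = \frac{6605625625}{64009}$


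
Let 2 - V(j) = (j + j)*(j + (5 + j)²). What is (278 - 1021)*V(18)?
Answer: 14629670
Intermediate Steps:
V(j) = 2 - 2*j*(j + (5 + j)²) (V(j) = 2 - (j + j)*(j + (5 + j)²) = 2 - 2*j*(j + (5 + j)²))
(278 - 1021)*V(18) = (278 - 1021)*(2 - 2*18² - 2*18*(5 + 18)²) = -743*(2 - 2*324 - 2*18*23²) = -743*(2 - 648 - 2*18*529) = -743*(2 - 648 - 19044) = -743*(-19690) = 14629670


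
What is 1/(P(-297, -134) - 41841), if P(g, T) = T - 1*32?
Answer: -1/42007 ≈ -2.3806e-5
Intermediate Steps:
P(g, T) = -32 + T (P(g, T) = T - 32 = -32 + T)
1/(P(-297, -134) - 41841) = 1/((-32 - 134) - 41841) = 1/(-166 - 41841) = 1/(-42007) = -1/42007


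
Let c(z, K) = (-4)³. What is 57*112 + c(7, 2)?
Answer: 6320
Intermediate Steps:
c(z, K) = -64
57*112 + c(7, 2) = 57*112 - 64 = 6384 - 64 = 6320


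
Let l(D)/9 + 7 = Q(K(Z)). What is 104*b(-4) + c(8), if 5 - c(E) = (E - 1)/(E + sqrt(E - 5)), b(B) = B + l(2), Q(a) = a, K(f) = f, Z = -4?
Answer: -653183/61 + 7*sqrt(3)/61 ≈ -10708.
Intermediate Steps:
l(D) = -99 (l(D) = -63 + 9*(-4) = -63 - 36 = -99)
b(B) = -99 + B (b(B) = B - 99 = -99 + B)
c(E) = 5 - (-1 + E)/(E + sqrt(-5 + E)) (c(E) = 5 - (E - 1)/(E + sqrt(E - 5)) = 5 - (-1 + E)/(E + sqrt(-5 + E)))
104*b(-4) + c(8) = 104*(-99 - 4) + (1 + 4*8 + 5*sqrt(-5 + 8))/(8 + sqrt(-5 + 8)) = 104*(-103) + (1 + 32 + 5*sqrt(3))/(8 + sqrt(3)) = -10712 + (33 + 5*sqrt(3))/(8 + sqrt(3))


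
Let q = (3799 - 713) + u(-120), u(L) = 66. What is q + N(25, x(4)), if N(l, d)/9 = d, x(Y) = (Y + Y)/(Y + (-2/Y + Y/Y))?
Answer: 3168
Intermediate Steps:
x(Y) = 2*Y/(1 + Y - 2/Y) (x(Y) = (2*Y)/(Y + (-2/Y + 1)) = (2*Y)/(Y + (1 - 2/Y)) = (2*Y)/(1 + Y - 2/Y) = 2*Y/(1 + Y - 2/Y))
N(l, d) = 9*d
q = 3152 (q = (3799 - 713) + 66 = 3086 + 66 = 3152)
q + N(25, x(4)) = 3152 + 9*(2*4²/(-2 + 4 + 4²)) = 3152 + 9*(2*16/(-2 + 4 + 16)) = 3152 + 9*(2*16/18) = 3152 + 9*(2*16*(1/18)) = 3152 + 9*(16/9) = 3152 + 16 = 3168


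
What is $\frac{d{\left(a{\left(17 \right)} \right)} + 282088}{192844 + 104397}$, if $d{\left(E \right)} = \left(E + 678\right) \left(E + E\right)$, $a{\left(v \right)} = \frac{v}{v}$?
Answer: $\frac{283446}{297241} \approx 0.95359$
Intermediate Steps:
$a{\left(v \right)} = 1$
$d{\left(E \right)} = 2 E \left(678 + E\right)$ ($d{\left(E \right)} = \left(678 + E\right) 2 E = 2 E \left(678 + E\right)$)
$\frac{d{\left(a{\left(17 \right)} \right)} + 282088}{192844 + 104397} = \frac{2 \cdot 1 \left(678 + 1\right) + 282088}{192844 + 104397} = \frac{2 \cdot 1 \cdot 679 + 282088}{297241} = \left(1358 + 282088\right) \frac{1}{297241} = 283446 \cdot \frac{1}{297241} = \frac{283446}{297241}$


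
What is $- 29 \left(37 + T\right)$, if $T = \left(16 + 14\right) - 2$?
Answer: $-1885$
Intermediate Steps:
$T = 28$ ($T = 30 - 2 = 28$)
$- 29 \left(37 + T\right) = - 29 \left(37 + 28\right) = \left(-29\right) 65 = -1885$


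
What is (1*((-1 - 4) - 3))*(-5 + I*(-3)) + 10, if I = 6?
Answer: 194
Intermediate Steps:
(1*((-1 - 4) - 3))*(-5 + I*(-3)) + 10 = (1*((-1 - 4) - 3))*(-5 + 6*(-3)) + 10 = (1*(-5 - 3))*(-5 - 18) + 10 = (1*(-8))*(-23) + 10 = -8*(-23) + 10 = 184 + 10 = 194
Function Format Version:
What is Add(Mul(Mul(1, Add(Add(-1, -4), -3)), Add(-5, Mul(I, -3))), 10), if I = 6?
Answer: 194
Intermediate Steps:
Add(Mul(Mul(1, Add(Add(-1, -4), -3)), Add(-5, Mul(I, -3))), 10) = Add(Mul(Mul(1, Add(Add(-1, -4), -3)), Add(-5, Mul(6, -3))), 10) = Add(Mul(Mul(1, Add(-5, -3)), Add(-5, -18)), 10) = Add(Mul(Mul(1, -8), -23), 10) = Add(Mul(-8, -23), 10) = Add(184, 10) = 194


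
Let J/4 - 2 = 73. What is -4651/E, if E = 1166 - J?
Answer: -4651/866 ≈ -5.3707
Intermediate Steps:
J = 300 (J = 8 + 4*73 = 8 + 292 = 300)
E = 866 (E = 1166 - 1*300 = 1166 - 300 = 866)
-4651/E = -4651/866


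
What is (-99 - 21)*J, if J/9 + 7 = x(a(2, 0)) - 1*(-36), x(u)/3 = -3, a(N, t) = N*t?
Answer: -21600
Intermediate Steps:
x(u) = -9 (x(u) = 3*(-3) = -9)
J = 180 (J = -63 + 9*(-9 - 1*(-36)) = -63 + 9*(-9 + 36) = -63 + 9*27 = -63 + 243 = 180)
(-99 - 21)*J = (-99 - 21)*180 = -120*180 = -21600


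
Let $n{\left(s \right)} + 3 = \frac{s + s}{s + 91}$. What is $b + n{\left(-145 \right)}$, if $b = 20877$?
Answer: $\frac{563743}{27} \approx 20879.0$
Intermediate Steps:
$n{\left(s \right)} = -3 + \frac{2 s}{91 + s}$ ($n{\left(s \right)} = -3 + \frac{s + s}{s + 91} = -3 + \frac{2 s}{91 + s}$)
$b + n{\left(-145 \right)} = 20877 + \frac{-273 - -145}{91 - 145} = 20877 + \frac{-273 + 145}{-54} = 20877 - - \frac{64}{27} = 20877 + \frac{64}{27} = \frac{563743}{27}$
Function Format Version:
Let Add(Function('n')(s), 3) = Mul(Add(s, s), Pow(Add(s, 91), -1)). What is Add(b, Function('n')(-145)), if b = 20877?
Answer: Rational(563743, 27) ≈ 20879.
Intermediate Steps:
Function('n')(s) = Add(-3, Mul(2, s, Pow(Add(91, s), -1))) (Function('n')(s) = Add(-3, Mul(Add(s, s), Pow(Add(s, 91), -1))) = Add(-3, Mul(Mul(2, s), Pow(Add(91, s), -1))) = Add(-3, Mul(2, s, Pow(Add(91, s), -1))))
Add(b, Function('n')(-145)) = Add(20877, Mul(Pow(Add(91, -145), -1), Add(-273, Mul(-1, -145)))) = Add(20877, Mul(Pow(-54, -1), Add(-273, 145))) = Add(20877, Mul(Rational(-1, 54), -128)) = Add(20877, Rational(64, 27)) = Rational(563743, 27)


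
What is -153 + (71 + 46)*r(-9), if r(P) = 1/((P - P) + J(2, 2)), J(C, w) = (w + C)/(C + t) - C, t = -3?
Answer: -345/2 ≈ -172.50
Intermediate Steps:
J(C, w) = -C + (C + w)/(-3 + C) (J(C, w) = (w + C)/(C - 3) - C = (C + w)/(-3 + C) - C = -C + (C + w)/(-3 + C))
r(P) = -1/6 (r(P) = 1/((P - P) + (2 - 1*2**2 + 4*2)/(-3 + 2)) = 1/(0 + (2 - 1*4 + 8)/(-1)) = 1/(0 - (2 - 4 + 8)) = 1/(0 - 1*6) = 1/(0 - 6) = 1/(-6) = -1/6)
-153 + (71 + 46)*r(-9) = -153 + (71 + 46)*(-1/6) = -153 + 117*(-1/6) = -153 - 39/2 = -345/2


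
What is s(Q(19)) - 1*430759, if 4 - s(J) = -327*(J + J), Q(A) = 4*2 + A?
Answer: -413097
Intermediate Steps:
Q(A) = 8 + A
s(J) = 4 + 654*J (s(J) = 4 - (-327)*(J + J) = 4 - (-327)*2*J = 4 - (-654)*J = 4 + 654*J)
s(Q(19)) - 1*430759 = (4 + 654*(8 + 19)) - 1*430759 = (4 + 654*27) - 430759 = (4 + 17658) - 430759 = 17662 - 430759 = -413097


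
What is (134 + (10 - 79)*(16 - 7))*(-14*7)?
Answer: 47726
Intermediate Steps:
(134 + (10 - 79)*(16 - 7))*(-14*7) = (134 - 69*9)*(-98) = (134 - 621)*(-98) = -487*(-98) = 47726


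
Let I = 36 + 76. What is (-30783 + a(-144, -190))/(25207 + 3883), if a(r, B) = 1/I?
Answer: -689539/651616 ≈ -1.0582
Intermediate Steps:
I = 112
a(r, B) = 1/112
(-30783 + a(-144, -190))/(25207 + 3883) = (-30783 + 1/112)/(25207 + 3883) = -3447695/112/29090 = -3447695/112*1/29090 = -689539/651616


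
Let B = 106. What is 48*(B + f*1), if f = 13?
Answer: 5712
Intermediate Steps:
48*(B + f*1) = 48*(106 + 13*1) = 48*(106 + 13) = 48*119 = 5712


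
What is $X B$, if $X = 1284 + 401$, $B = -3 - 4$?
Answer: $-11795$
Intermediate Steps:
$B = -7$
$X = 1685$
$X B = 1685 \left(-7\right) = -11795$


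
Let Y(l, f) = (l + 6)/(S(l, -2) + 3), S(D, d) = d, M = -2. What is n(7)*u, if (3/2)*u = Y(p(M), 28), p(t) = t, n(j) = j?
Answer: 56/3 ≈ 18.667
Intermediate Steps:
Y(l, f) = 6 + l (Y(l, f) = (l + 6)/(-2 + 3) = (6 + l)/1 = (6 + l)*1 = 6 + l)
u = 8/3 (u = 2*(6 - 2)/3 = (⅔)*4 = 8/3 ≈ 2.6667)
n(7)*u = 7*(8/3) = 56/3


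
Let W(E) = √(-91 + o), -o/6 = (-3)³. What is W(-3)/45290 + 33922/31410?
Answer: 16961/15705 + √71/45290 ≈ 1.0802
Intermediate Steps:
o = 162 (o = -6*(-3)³ = -6*(-27) = 162)
W(E) = √71 (W(E) = √(-91 + 162) = √71)
W(-3)/45290 + 33922/31410 = √71/45290 + 33922/31410 = √71*(1/45290) + 33922*(1/31410) = √71/45290 + 16961/15705 = 16961/15705 + √71/45290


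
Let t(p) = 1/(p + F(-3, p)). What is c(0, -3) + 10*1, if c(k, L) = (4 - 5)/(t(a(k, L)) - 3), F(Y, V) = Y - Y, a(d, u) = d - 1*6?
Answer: 196/19 ≈ 10.316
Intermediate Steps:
a(d, u) = -6 + d (a(d, u) = d - 6 = -6 + d)
F(Y, V) = 0
t(p) = 1/p (t(p) = 1/(p + 0) = 1/p)
c(k, L) = -1/(-3 + 1/(-6 + k)) (c(k, L) = (4 - 5)/(1/(-6 + k) - 3) = -1/(-3 + 1/(-6 + k)))
c(0, -3) + 10*1 = (-6 + 0)/(-19 + 3*0) + 10*1 = -6/(-19 + 0) + 10 = -6/(-19) + 10 = -1/19*(-6) + 10 = 6/19 + 10 = 196/19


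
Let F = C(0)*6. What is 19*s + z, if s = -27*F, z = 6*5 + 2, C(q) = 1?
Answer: -3046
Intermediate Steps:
F = 6 (F = 1*6 = 6)
z = 32 (z = 30 + 2 = 32)
s = -162 (s = -27*6 = -162)
19*s + z = 19*(-162) + 32 = -3078 + 32 = -3046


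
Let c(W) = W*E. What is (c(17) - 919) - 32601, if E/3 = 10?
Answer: -33010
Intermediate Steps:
E = 30 (E = 3*10 = 30)
c(W) = 30*W (c(W) = W*30 = 30*W)
(c(17) - 919) - 32601 = (30*17 - 919) - 32601 = (510 - 919) - 32601 = -409 - 32601 = -33010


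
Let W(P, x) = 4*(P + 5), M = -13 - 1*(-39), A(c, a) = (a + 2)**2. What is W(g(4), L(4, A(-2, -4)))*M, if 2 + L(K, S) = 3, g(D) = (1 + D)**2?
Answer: 3120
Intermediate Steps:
A(c, a) = (2 + a)**2
L(K, S) = 1 (L(K, S) = -2 + 3 = 1)
M = 26 (M = -13 + 39 = 26)
W(P, x) = 20 + 4*P (W(P, x) = 4*(5 + P) = 20 + 4*P)
W(g(4), L(4, A(-2, -4)))*M = (20 + 4*(1 + 4)**2)*26 = (20 + 4*5**2)*26 = (20 + 4*25)*26 = (20 + 100)*26 = 120*26 = 3120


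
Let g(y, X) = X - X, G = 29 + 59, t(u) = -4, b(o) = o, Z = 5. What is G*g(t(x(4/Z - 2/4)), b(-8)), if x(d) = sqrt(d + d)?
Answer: 0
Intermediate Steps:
x(d) = sqrt(2)*sqrt(d) (x(d) = sqrt(2*d) = sqrt(2)*sqrt(d))
G = 88
g(y, X) = 0
G*g(t(x(4/Z - 2/4)), b(-8)) = 88*0 = 0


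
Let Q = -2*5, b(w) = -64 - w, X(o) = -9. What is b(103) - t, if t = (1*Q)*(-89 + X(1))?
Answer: -1147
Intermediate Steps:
Q = -10
t = 980 (t = (1*(-10))*(-89 - 9) = -10*(-98) = 980)
b(103) - t = (-64 - 1*103) - 1*980 = (-64 - 103) - 980 = -167 - 980 = -1147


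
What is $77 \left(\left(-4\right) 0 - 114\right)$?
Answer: $-8778$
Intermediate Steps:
$77 \left(\left(-4\right) 0 - 114\right) = 77 \left(0 - 114\right) = 77 \left(-114\right) = -8778$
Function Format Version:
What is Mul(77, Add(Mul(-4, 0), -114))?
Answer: -8778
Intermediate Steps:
Mul(77, Add(Mul(-4, 0), -114)) = Mul(77, Add(0, -114)) = Mul(77, -114) = -8778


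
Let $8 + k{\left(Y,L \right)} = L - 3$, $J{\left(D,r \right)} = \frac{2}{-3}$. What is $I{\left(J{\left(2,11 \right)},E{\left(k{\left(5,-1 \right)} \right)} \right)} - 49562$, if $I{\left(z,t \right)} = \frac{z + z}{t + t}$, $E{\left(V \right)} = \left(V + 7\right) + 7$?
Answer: $- \frac{148687}{3} \approx -49562.0$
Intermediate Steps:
$J{\left(D,r \right)} = - \frac{2}{3}$ ($J{\left(D,r \right)} = 2 \left(- \frac{1}{3}\right) = - \frac{2}{3}$)
$k{\left(Y,L \right)} = -11 + L$ ($k{\left(Y,L \right)} = -8 + \left(L - 3\right) = -8 + \left(-3 + L\right) = -11 + L$)
$E{\left(V \right)} = 14 + V$ ($E{\left(V \right)} = \left(7 + V\right) + 7 = 14 + V$)
$I{\left(z,t \right)} = \frac{z}{t}$ ($I{\left(z,t \right)} = \frac{2 z}{2 t} = 2 z \frac{1}{2 t} = \frac{z}{t}$)
$I{\left(J{\left(2,11 \right)},E{\left(k{\left(5,-1 \right)} \right)} \right)} - 49562 = - \frac{2}{3 \left(14 - 12\right)} - 49562 = - \frac{2}{3 \cdot 2} - 49562 = \left(- \frac{2}{3}\right) \frac{1}{2} - 49562 = - \frac{1}{3} - 49562 = - \frac{148687}{3}$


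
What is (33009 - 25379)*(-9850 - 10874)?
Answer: -158124120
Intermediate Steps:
(33009 - 25379)*(-9850 - 10874) = 7630*(-20724) = -158124120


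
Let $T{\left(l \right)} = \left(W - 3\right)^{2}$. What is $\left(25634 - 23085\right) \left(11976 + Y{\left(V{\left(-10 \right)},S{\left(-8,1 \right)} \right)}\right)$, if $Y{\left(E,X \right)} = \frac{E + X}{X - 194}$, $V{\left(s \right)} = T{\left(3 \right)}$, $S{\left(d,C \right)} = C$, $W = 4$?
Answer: $\frac{5891671934}{193} \approx 3.0527 \cdot 10^{7}$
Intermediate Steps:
$T{\left(l \right)} = 1$ ($T{\left(l \right)} = \left(4 - 3\right)^{2} = 1^{2} = 1$)
$V{\left(s \right)} = 1$
$Y{\left(E,X \right)} = \frac{E + X}{-194 + X}$
$\left(25634 - 23085\right) \left(11976 + Y{\left(V{\left(-10 \right)},S{\left(-8,1 \right)} \right)}\right) = \left(25634 - 23085\right) \left(11976 + \frac{1 + 1}{-194 + 1}\right) = 2549 \left(11976 + \frac{1}{-193} \cdot 2\right) = 2549 \left(11976 - \frac{2}{193}\right) = 2549 \cdot \frac{2311366}{193} = \frac{5891671934}{193}$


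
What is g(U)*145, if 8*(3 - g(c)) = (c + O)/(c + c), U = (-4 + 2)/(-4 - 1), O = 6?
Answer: 290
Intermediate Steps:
U = ⅖ (U = -2/(-5) = -2*(-⅕) = ⅖ ≈ 0.40000)
g(c) = 3 - (6 + c)/(16*c) (g(c) = 3 - (c + 6)/(8*(c + c)) = 3 - (6 + c)/(8*(2*c)) = 3 - (6 + c)*1/(2*c)/8 = 3 - (6 + c)/(16*c))
g(U)*145 = ((-6 + 47*(⅖))/(16*(⅖)))*145 = ((1/16)*(5/2)*(-6 + 94/5))*145 = ((1/16)*(5/2)*(64/5))*145 = 2*145 = 290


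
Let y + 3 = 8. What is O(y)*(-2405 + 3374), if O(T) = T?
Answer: 4845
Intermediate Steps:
y = 5 (y = -3 + 8 = 5)
O(y)*(-2405 + 3374) = 5*(-2405 + 3374) = 5*969 = 4845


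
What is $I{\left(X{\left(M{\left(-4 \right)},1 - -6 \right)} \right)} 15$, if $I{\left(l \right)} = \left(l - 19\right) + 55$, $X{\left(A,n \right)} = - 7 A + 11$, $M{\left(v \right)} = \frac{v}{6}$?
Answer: $775$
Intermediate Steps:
$M{\left(v \right)} = \frac{v}{6}$ ($M{\left(v \right)} = v \frac{1}{6} = \frac{v}{6}$)
$X{\left(A,n \right)} = 11 - 7 A$
$I{\left(l \right)} = 36 + l$ ($I{\left(l \right)} = \left(-19 + l\right) + 55 = 36 + l$)
$I{\left(X{\left(M{\left(-4 \right)},1 - -6 \right)} \right)} 15 = \left(36 + \left(11 - 7 \cdot \frac{1}{6} \left(-4\right)\right)\right) 15 = \left(36 + \left(11 - - \frac{14}{3}\right)\right) 15 = \left(36 + \left(11 + \frac{14}{3}\right)\right) 15 = \left(36 + \frac{47}{3}\right) 15 = \frac{155}{3} \cdot 15 = 775$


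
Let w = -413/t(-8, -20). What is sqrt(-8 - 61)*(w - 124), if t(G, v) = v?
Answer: -2067*I*sqrt(69)/20 ≈ -858.49*I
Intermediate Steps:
w = 413/20 (w = -413/(-20) = -413*(-1/20) = 413/20 ≈ 20.650)
sqrt(-8 - 61)*(w - 124) = sqrt(-8 - 61)*(413/20 - 124) = sqrt(-69)*(-2067/20) = (I*sqrt(69))*(-2067/20) = -2067*I*sqrt(69)/20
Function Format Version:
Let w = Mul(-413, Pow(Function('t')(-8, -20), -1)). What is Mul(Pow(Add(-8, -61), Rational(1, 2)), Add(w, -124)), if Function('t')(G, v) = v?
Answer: Mul(Rational(-2067, 20), I, Pow(69, Rational(1, 2))) ≈ Mul(-858.49, I)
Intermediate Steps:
w = Rational(413, 20) (w = Mul(-413, Pow(-20, -1)) = Mul(-413, Rational(-1, 20)) = Rational(413, 20) ≈ 20.650)
Mul(Pow(Add(-8, -61), Rational(1, 2)), Add(w, -124)) = Mul(Pow(Add(-8, -61), Rational(1, 2)), Add(Rational(413, 20), -124)) = Mul(Pow(-69, Rational(1, 2)), Rational(-2067, 20)) = Mul(Mul(I, Pow(69, Rational(1, 2))), Rational(-2067, 20)) = Mul(Rational(-2067, 20), I, Pow(69, Rational(1, 2)))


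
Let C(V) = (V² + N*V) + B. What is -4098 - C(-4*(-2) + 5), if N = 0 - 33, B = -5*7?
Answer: -3803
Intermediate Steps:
B = -35
N = -33
C(V) = -35 + V² - 33*V (C(V) = (V² - 33*V) - 35 = -35 + V² - 33*V)
-4098 - C(-4*(-2) + 5) = -4098 - (-35 + (-4*(-2) + 5)² - 33*(-4*(-2) + 5)) = -4098 - (-35 + (8 + 5)² - 33*(8 + 5)) = -4098 - (-35 + 13² - 33*13) = -4098 - (-35 + 169 - 429) = -4098 - 1*(-295) = -4098 + 295 = -3803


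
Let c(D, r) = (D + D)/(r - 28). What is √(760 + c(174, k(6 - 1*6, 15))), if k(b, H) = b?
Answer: √36631/7 ≈ 27.342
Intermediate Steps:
c(D, r) = 2*D/(-28 + r) (c(D, r) = (2*D)/(-28 + r) = 2*D/(-28 + r))
√(760 + c(174, k(6 - 1*6, 15))) = √(760 + 2*174/(-28 + (6 - 1*6))) = √(760 + 2*174/(-28 + (6 - 6))) = √(760 + 2*174/(-28 + 0)) = √(760 + 2*174/(-28)) = √(760 + 2*174*(-1/28)) = √(760 - 87/7) = √(5233/7) = √36631/7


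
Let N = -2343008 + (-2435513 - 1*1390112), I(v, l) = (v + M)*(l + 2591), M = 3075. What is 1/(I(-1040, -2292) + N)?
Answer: -1/5560168 ≈ -1.7985e-7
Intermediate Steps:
I(v, l) = (2591 + l)*(3075 + v) (I(v, l) = (v + 3075)*(l + 2591) = (3075 + v)*(2591 + l) = (2591 + l)*(3075 + v))
N = -6168633 (N = -2343008 + (-2435513 - 1390112) = -2343008 - 3825625 = -6168633)
1/(I(-1040, -2292) + N) = 1/((7967325 + 2591*(-1040) + 3075*(-2292) - 2292*(-1040)) - 6168633) = 1/((7967325 - 2694640 - 7047900 + 2383680) - 6168633) = 1/(608465 - 6168633) = 1/(-5560168) = -1/5560168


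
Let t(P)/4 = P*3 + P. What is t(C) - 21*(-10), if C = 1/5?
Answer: 1066/5 ≈ 213.20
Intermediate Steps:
C = 1/5 ≈ 0.20000
t(P) = 16*P (t(P) = 4*(P*3 + P) = 4*(3*P + P) = 4*(4*P) = 16*P)
t(C) - 21*(-10) = 16*(1/5) - 21*(-10) = 16/5 + 210 = 1066/5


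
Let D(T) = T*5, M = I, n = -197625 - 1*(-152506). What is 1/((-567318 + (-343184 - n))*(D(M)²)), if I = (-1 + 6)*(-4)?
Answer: -1/8653830000 ≈ -1.1556e-10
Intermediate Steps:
n = -45119 (n = -197625 + 152506 = -45119)
I = -20 (I = 5*(-4) = -20)
M = -20
D(T) = 5*T
1/((-567318 + (-343184 - n))*(D(M)²)) = 1/((-567318 + (-343184 - 1*(-45119)))*((5*(-20))²)) = 1/((-567318 + (-343184 + 45119))*((-100)²)) = 1/(-567318 - 298065*10000) = (1/10000)/(-865383) = -1/865383*1/10000 = -1/8653830000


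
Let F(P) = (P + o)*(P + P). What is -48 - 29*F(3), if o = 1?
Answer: -744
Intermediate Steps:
F(P) = 2*P*(1 + P) (F(P) = (P + 1)*(P + P) = (1 + P)*(2*P) = 2*P*(1 + P))
-48 - 29*F(3) = -48 - 58*3*(1 + 3) = -48 - 58*3*4 = -48 - 29*24 = -48 - 696 = -744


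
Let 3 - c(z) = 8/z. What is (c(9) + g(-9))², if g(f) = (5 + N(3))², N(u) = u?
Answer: 354025/81 ≈ 4370.7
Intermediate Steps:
g(f) = 64 (g(f) = (5 + 3)² = 8² = 64)
c(z) = 3 - 8/z
(c(9) + g(-9))² = ((3 - 8/9) + 64)² = (19/9 + 64)² = (595/9)² = 354025/81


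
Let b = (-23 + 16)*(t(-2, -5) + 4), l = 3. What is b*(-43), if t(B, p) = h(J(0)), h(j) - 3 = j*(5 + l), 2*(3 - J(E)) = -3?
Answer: 12943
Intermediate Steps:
J(E) = 9/2 (J(E) = 3 - ½*(-3) = 3 + 3/2 = 9/2)
h(j) = 3 + 8*j (h(j) = 3 + j*(5 + 3) = 3 + j*8 = 3 + 8*j)
t(B, p) = 39 (t(B, p) = 3 + 8*(9/2) = 3 + 36 = 39)
b = -301 (b = (-23 + 16)*(39 + 4) = -7*43 = -301)
b*(-43) = -301*(-43) = 12943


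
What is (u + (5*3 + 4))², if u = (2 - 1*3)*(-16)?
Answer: 1225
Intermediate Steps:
u = 16 (u = (2 - 3)*(-16) = -1*(-16) = 16)
(u + (5*3 + 4))² = (16 + (5*3 + 4))² = (16 + (15 + 4))² = (16 + 19)² = 35² = 1225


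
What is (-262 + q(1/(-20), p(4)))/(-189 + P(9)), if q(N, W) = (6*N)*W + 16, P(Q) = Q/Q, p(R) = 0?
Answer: 123/94 ≈ 1.3085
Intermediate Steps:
P(Q) = 1
q(N, W) = 16 + 6*N*W (q(N, W) = 6*N*W + 16 = 16 + 6*N*W)
(-262 + q(1/(-20), p(4)))/(-189 + P(9)) = (-262 + (16 + 6*0/(-20)))/(-189 + 1) = (-262 + (16 + 6*(-1/20)*0))/(-188) = (-262 + (16 + 0))*(-1/188) = (-262 + 16)*(-1/188) = -246*(-1/188) = 123/94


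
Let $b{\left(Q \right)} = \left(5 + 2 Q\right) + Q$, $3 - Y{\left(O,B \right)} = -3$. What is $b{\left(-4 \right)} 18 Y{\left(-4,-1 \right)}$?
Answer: $-756$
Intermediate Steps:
$Y{\left(O,B \right)} = 6$ ($Y{\left(O,B \right)} = 3 - -3 = 3 + 3 = 6$)
$b{\left(Q \right)} = 5 + 3 Q$
$b{\left(-4 \right)} 18 Y{\left(-4,-1 \right)} = \left(5 + 3 \left(-4\right)\right) 18 \cdot 6 = \left(5 - 12\right) 18 \cdot 6 = \left(-7\right) 18 \cdot 6 = \left(-126\right) 6 = -756$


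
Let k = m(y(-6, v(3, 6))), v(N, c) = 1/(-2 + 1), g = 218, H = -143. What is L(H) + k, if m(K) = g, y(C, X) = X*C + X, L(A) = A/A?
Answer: 219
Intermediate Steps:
v(N, c) = -1 (v(N, c) = 1/(-1) = -1)
L(A) = 1
y(C, X) = X + C*X (y(C, X) = C*X + X = X + C*X)
m(K) = 218
k = 218
L(H) + k = 1 + 218 = 219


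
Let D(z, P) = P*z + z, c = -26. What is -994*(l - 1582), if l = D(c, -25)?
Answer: 952252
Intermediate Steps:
D(z, P) = z + P*z
l = 624 (l = -26*(1 - 25) = -26*(-24) = 624)
-994*(l - 1582) = -994*(624 - 1582) = -994*(-958) = 952252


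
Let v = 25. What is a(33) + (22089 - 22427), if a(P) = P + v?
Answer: -280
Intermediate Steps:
a(P) = 25 + P (a(P) = P + 25 = 25 + P)
a(33) + (22089 - 22427) = (25 + 33) + (22089 - 22427) = 58 - 338 = -280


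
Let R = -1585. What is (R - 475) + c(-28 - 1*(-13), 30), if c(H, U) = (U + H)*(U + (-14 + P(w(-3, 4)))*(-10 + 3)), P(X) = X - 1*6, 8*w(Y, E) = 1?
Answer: 3815/8 ≈ 476.88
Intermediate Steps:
w(Y, E) = 1/8 (w(Y, E) = (1/8)*1 = 1/8)
P(X) = -6 + X (P(X) = X - 6 = -6 + X)
c(H, U) = (1113/8 + U)*(H + U) (c(H, U) = (U + H)*(U + (-14 + (-6 + 1/8))*(-10 + 3)) = (H + U)*(U + (-14 - 47/8)*(-7)) = (H + U)*(U - 159/8*(-7)) = (H + U)*(U + 1113/8) = (H + U)*(1113/8 + U) = (1113/8 + U)*(H + U))
(R - 475) + c(-28 - 1*(-13), 30) = (-1585 - 475) + (30**2 + 1113*(-28 - 1*(-13))/8 + (1113/8)*30 + (-28 - 1*(-13))*30) = -2060 + (900 + 1113*(-28 + 13)/8 + 16695/4 + (-28 + 13)*30) = -2060 + (900 + (1113/8)*(-15) + 16695/4 - 15*30) = -2060 + (900 - 16695/8 + 16695/4 - 450) = -2060 + 20295/8 = 3815/8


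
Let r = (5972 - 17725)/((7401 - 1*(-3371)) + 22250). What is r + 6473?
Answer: 213739653/33022 ≈ 6472.6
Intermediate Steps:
r = -11753/33022 (r = -11753/((7401 + 3371) + 22250) = -11753/(10772 + 22250) = -11753/33022 ≈ -0.35591)
r + 6473 = -11753/33022 + 6473 = 213739653/33022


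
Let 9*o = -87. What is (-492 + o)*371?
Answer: -558355/3 ≈ -1.8612e+5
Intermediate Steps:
o = -29/3 (o = (⅑)*(-87) = -29/3 ≈ -9.6667)
(-492 + o)*371 = (-492 - 29/3)*371 = -1505/3*371 = -558355/3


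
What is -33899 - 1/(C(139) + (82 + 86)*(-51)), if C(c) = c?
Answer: -285734670/8429 ≈ -33899.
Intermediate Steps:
-33899 - 1/(C(139) + (82 + 86)*(-51)) = -33899 - 1/(139 + (82 + 86)*(-51)) = -33899 - 1/(139 + 168*(-51)) = -33899 - 1/(139 - 8568) = -33899 - 1/(-8429) = -33899 - 1*(-1/8429) = -33899 + 1/8429 = -285734670/8429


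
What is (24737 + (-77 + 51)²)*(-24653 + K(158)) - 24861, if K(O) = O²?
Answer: 7878582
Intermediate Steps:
(24737 + (-77 + 51)²)*(-24653 + K(158)) - 24861 = (24737 + (-77 + 51)²)*(-24653 + 158²) - 24861 = (24737 + (-26)²)*(-24653 + 24964) - 24861 = (24737 + 676)*311 - 24861 = 25413*311 - 24861 = 7903443 - 24861 = 7878582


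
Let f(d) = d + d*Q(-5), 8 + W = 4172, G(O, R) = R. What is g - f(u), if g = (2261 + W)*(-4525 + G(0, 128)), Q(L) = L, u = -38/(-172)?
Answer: -1214781137/43 ≈ -2.8251e+7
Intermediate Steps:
W = 4164 (W = -8 + 4172 = 4164)
u = 19/86 (u = -38*(-1/172) = 19/86 ≈ 0.22093)
g = -28250725 (g = (2261 + 4164)*(-4525 + 128) = 6425*(-4397) = -28250725)
f(d) = -4*d (f(d) = d + d*(-5) = d - 5*d = -4*d)
g - f(u) = -28250725 - (-4)*19/86 = -28250725 - 1*(-38/43) = -28250725 + 38/43 = -1214781137/43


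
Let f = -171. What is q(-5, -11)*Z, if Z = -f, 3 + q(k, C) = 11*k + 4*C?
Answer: -17442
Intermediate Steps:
q(k, C) = -3 + 4*C + 11*k (q(k, C) = -3 + (11*k + 4*C) = -3 + (4*C + 11*k) = -3 + 4*C + 11*k)
Z = 171 (Z = -1*(-171) = 171)
q(-5, -11)*Z = (-3 + 4*(-11) + 11*(-5))*171 = (-3 - 44 - 55)*171 = -102*171 = -17442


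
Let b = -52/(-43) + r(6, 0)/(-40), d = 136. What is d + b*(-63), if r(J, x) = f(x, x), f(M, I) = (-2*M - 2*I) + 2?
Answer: 54149/860 ≈ 62.964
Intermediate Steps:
f(M, I) = 2 - 2*I - 2*M (f(M, I) = (-2*I - 2*M) + 2 = 2 - 2*I - 2*M)
r(J, x) = 2 - 4*x (r(J, x) = 2 - 2*x - 2*x = 2 - 4*x)
b = 997/860 (b = -52/(-43) + (2 - 4*0)/(-40) = -52*(-1/43) + (2 + 0)*(-1/40) = 52/43 + 2*(-1/40) = 52/43 - 1/20 = 997/860 ≈ 1.1593)
d + b*(-63) = 136 + (997/860)*(-63) = 136 - 62811/860 = 54149/860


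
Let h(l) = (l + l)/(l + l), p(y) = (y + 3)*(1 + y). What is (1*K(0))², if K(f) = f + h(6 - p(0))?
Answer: 1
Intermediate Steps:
p(y) = (1 + y)*(3 + y) (p(y) = (3 + y)*(1 + y) = (1 + y)*(3 + y))
h(l) = 1 (h(l) = (2*l)/((2*l)) = (2*l)*(1/(2*l)) = 1)
K(f) = 1 + f (K(f) = f + 1 = 1 + f)
(1*K(0))² = (1*(1 + 0))² = (1*1)² = 1² = 1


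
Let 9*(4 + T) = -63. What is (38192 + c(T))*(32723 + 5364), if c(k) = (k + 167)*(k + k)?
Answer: 1323904120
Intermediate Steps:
T = -11 (T = -4 + (1/9)*(-63) = -4 - 7 = -11)
c(k) = 2*k*(167 + k) (c(k) = (167 + k)*(2*k) = 2*k*(167 + k))
(38192 + c(T))*(32723 + 5364) = (38192 + 2*(-11)*(167 - 11))*(32723 + 5364) = (38192 + 2*(-11)*156)*38087 = (38192 - 3432)*38087 = 34760*38087 = 1323904120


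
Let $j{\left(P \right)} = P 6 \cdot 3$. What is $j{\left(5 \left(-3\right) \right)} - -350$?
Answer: $80$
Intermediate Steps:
$j{\left(P \right)} = 18 P$ ($j{\left(P \right)} = 6 P 3 = 18 P$)
$j{\left(5 \left(-3\right) \right)} - -350 = 18 \cdot 5 \left(-3\right) - -350 = 18 \left(-15\right) + 350 = -270 + 350 = 80$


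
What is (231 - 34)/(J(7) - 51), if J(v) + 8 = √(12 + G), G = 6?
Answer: -11623/3463 - 591*√2/3463 ≈ -3.5977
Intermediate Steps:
J(v) = -8 + 3*√2 (J(v) = -8 + √(12 + 6) = -8 + √18 = -8 + 3*√2)
(231 - 34)/(J(7) - 51) = (231 - 34)/((-8 + 3*√2) - 51) = 197/(-59 + 3*√2)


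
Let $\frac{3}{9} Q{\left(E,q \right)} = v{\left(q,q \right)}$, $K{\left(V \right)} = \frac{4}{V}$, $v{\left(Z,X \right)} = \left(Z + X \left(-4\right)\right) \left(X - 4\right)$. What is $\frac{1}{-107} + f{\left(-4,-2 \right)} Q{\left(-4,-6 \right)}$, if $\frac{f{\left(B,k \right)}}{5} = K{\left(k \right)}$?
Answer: $\frac{577799}{107} \approx 5400.0$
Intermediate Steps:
$v{\left(Z,X \right)} = \left(-4 + X\right) \left(Z - 4 X\right)$ ($v{\left(Z,X \right)} = \left(Z - 4 X\right) \left(-4 + X\right) = \left(-4 + X\right) \left(Z - 4 X\right)$)
$Q{\left(E,q \right)} = - 9 q^{2} + 36 q$ ($Q{\left(E,q \right)} = 3 \left(- 4 q - 4 q^{2} + 16 q + q q\right) = 3 \left(- 4 q - 4 q^{2} + 16 q + q^{2}\right) = 3 \left(- 3 q^{2} + 12 q\right) = - 9 q^{2} + 36 q$)
$f{\left(B,k \right)} = \frac{20}{k}$ ($f{\left(B,k \right)} = 5 \frac{4}{k} = \frac{20}{k}$)
$\frac{1}{-107} + f{\left(-4,-2 \right)} Q{\left(-4,-6 \right)} = \frac{1}{-107} + \frac{20}{-2} \cdot 9 \left(-6\right) \left(4 - -6\right) = - \frac{1}{107} + 20 \left(- \frac{1}{2}\right) 9 \left(-6\right) \left(4 + 6\right) = - \frac{1}{107} - 10 \cdot 9 \left(-6\right) 10 = - \frac{1}{107} - -5400 = - \frac{1}{107} + 5400 = \frac{577799}{107}$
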